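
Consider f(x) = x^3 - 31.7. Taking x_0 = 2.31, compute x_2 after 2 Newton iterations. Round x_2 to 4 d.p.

3.1995

f'(x) = 3x^2
x_0 = 2.310000: f = -19.373609, f' = 16.008300 → x_1 = 2.310000 - (-19.373609)/(16.008300) = 3.520223
x_1 = 3.520223: f = 11.922489, f' = 37.175905 → x_2 = 3.520223 - (11.922489)/(37.175905) = 3.199518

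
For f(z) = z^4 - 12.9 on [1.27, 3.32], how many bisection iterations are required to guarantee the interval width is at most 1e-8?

Initial width b − a = 3.32 − 1.27 = 2.050000.
After n steps the width is (b−a)/2^n; need (b−a)/2^n ≤ 1e-8.
So n ≥ log₂(2.050000/1e-8) = log₂(205000000.0000) ≈ 27.6110.
Hence n = 28.

28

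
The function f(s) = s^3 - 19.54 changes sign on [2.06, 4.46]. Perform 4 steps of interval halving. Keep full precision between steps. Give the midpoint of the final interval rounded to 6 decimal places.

2.735000

f(2.060000) = -10.798184, f(4.460000) = 69.176536 (opposite signs)
step 1: m = 3.260000, f(m) = 15.105976 > 0 → root in [2.060000, 3.260000]
step 2: m = 2.660000, f(m) = -0.718904 < 0 → root in [2.660000, 3.260000]
step 3: m = 2.960000, f(m) = 6.394336 > 0 → root in [2.660000, 2.960000]
step 4: m = 2.810000, f(m) = 2.648041 > 0 → root in [2.660000, 2.810000]
Midpoint of [2.660000, 2.810000] = 2.735000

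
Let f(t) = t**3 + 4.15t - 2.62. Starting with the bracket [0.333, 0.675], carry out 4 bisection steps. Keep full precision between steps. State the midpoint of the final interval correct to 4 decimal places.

f(0.333000) = -1.201124, f(0.675000) = 0.488797 (opposite signs)
step 1: m = 0.504000, f(m) = -0.400376 < 0 → root in [0.504000, 0.675000]
step 2: m = 0.589500, f(m) = 0.031282 > 0 → root in [0.504000, 0.589500]
step 3: m = 0.546750, f(m) = -0.187544 < 0 → root in [0.546750, 0.589500]
step 4: m = 0.568125, f(m) = -0.078910 < 0 → root in [0.568125, 0.589500]
Midpoint of [0.568125, 0.589500] = 0.578812

0.5788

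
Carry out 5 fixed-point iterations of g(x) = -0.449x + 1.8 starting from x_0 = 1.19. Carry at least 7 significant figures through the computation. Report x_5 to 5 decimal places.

1.24319

x_1 = g(1.190000) = 1.265690
x_2 = g(1.265690) = 1.231705
x_3 = g(1.231705) = 1.246964
x_4 = g(1.246964) = 1.240113
x_5 = g(1.240113) = 1.243189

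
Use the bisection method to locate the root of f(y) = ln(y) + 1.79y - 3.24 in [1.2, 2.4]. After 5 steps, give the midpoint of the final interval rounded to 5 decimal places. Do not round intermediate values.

1.55625

f(1.200000) = -0.909678, f(2.400000) = 1.931469 (opposite signs)
step 1: m = 1.800000, f(m) = 0.569787 > 0 → root in [1.200000, 1.800000]
step 2: m = 1.500000, f(m) = -0.149535 < 0 → root in [1.500000, 1.800000]
step 3: m = 1.650000, f(m) = 0.214275 > 0 → root in [1.500000, 1.650000]
step 4: m = 1.575000, f(m) = 0.033505 > 0 → root in [1.500000, 1.575000]
step 5: m = 1.537500, f(m) = -0.057717 < 0 → root in [1.537500, 1.575000]
Midpoint of [1.537500, 1.575000] = 1.556250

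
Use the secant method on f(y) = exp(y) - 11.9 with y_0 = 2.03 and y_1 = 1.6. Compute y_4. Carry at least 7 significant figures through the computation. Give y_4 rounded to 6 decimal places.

f(y_0) = -4.285914, f(y_1) = -6.946968
y_2 = 1.600000 - (-6.946968)·(1.600000 - 2.030000)/(-6.946968 - (-4.285914)) = 2.722561; f(y_2) = 3.319253
y_3 = 2.722561 - (3.319253)·(2.722561 - 1.600000)/(3.319253 - (-6.946968)) = 2.359617; f(y_3) = -1.313103
y_4 = 2.359617 - (-1.313103)·(2.359617 - 2.722561)/(-1.313103 - (3.319253)) = 2.462498; f(y_4) = -0.165908

2.462498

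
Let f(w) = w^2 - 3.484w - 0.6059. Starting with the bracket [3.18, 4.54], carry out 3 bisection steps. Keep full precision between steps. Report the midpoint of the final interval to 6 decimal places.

3.605000

f(3.180000) = -1.572620, f(4.540000) = 4.188340 (opposite signs)
step 1: m = 3.860000, f(m) = 0.845460 > 0 → root in [3.180000, 3.860000]
step 2: m = 3.520000, f(m) = -0.479180 < 0 → root in [3.520000, 3.860000]
step 3: m = 3.690000, f(m) = 0.154240 > 0 → root in [3.520000, 3.690000]
Midpoint of [3.520000, 3.690000] = 3.605000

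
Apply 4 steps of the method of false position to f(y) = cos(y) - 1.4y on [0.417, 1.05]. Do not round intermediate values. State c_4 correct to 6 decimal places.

False-position update: c = (a·f(b) − b·f(a))/(f(b) − f(a)); replace the endpoint whose sign matches f(c).
f(0.417000) = 0.330508, f(1.050000) = -0.972429
step 1: c = 0.577569, f(c) = 0.029195 > 0 → new bracket [0.577569, 1.050000]
step 2: c = 0.591340, f(c) = 0.002319 > 0 → new bracket [0.591340, 1.050000]
step 3: c = 0.592431, f(c) = 0.000183 > 0 → new bracket [0.592431, 1.050000]
step 4: c = 0.592517, f(c) = 0.000014 > 0 → new bracket [0.592517, 1.050000]

0.592517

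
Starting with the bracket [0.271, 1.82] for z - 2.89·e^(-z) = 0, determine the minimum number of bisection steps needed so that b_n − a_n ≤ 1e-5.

Initial width b − a = 1.82 − 0.271 = 1.549000.
After n steps the width is (b−a)/2^n; need (b−a)/2^n ≤ 1e-5.
So n ≥ log₂(1.549000/1e-5) = log₂(154900.0000) ≈ 17.2410.
Hence n = 18.

18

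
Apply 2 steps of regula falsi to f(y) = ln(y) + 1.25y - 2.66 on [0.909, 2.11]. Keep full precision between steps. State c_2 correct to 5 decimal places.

f(0.909000) = -1.619160, f(2.110000) = 0.724188
step 1: c = 1.738843, f(c) = 0.066774 > 0 → new bracket [0.909000, 1.738843]
step 2: c = 1.705976, f(c) = 0.006607 > 0 → new bracket [0.909000, 1.705976]

1.70598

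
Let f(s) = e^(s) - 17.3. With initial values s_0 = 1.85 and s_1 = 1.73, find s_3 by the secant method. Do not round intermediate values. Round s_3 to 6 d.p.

2.400561

f(s_0) = -10.940180, f(s_1) = -11.659346
s_2 = 1.730000 - (-11.659346)·(1.730000 - 1.850000)/(-11.659346 - (-10.940180)) = 3.675479; f(s_2) = 22.167554
s_3 = 3.675479 - (22.167554)·(3.675479 - 1.730000)/(22.167554 - (-11.659346)) = 2.400561; f(s_3) = -6.270634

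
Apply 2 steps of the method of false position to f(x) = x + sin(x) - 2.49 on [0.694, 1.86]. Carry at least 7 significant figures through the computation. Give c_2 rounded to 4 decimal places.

1.5222

f(0.694000) = -1.156383, f(1.860000) = 0.328471
step 1: c = 1.602064, f(c) = 0.111575 > 0 → new bracket [0.694000, 1.602064]
step 2: c = 1.522158, f(c) = 0.030975 > 0 → new bracket [0.694000, 1.522158]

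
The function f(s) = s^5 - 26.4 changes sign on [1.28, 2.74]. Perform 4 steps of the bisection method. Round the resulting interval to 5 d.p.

[1.91875, 2.01000]

f(1.280000) = -22.964026, f(2.740000) = 128.037518 (opposite signs)
step 1: m = 2.010000, f(m) = 6.408040 > 0 → root in [1.280000, 2.010000]
step 2: m = 1.645000, f(m) = -14.354370 < 0 → root in [1.645000, 2.010000]
step 3: m = 1.827500, f(m) = -6.016117 < 0 → root in [1.827500, 2.010000]
step 4: m = 1.918750, f(m) = -0.392898 < 0 → root in [1.918750, 2.010000]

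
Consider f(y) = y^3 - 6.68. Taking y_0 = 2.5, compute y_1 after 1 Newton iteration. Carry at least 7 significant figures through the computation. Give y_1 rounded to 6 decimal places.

2.022933

f'(y) = 3y^2
y_0 = 2.500000: f = 8.945000, f' = 18.750000 → y_1 = 2.500000 - (8.945000)/(18.750000) = 2.022933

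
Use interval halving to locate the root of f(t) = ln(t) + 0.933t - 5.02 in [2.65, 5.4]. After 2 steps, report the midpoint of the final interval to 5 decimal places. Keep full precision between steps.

f(2.650000) = -1.572990, f(5.400000) = 1.704599 (opposite signs)
step 1: m = 4.025000, f(m) = 0.127850 > 0 → root in [2.650000, 4.025000]
step 2: m = 3.337500, f(m) = -0.700890 < 0 → root in [3.337500, 4.025000]
Midpoint of [3.337500, 4.025000] = 3.681250

3.68125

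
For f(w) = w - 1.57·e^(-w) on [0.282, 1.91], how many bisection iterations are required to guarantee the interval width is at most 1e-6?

21

Initial width b − a = 1.91 − 0.282 = 1.628000.
After n steps the width is (b−a)/2^n; need (b−a)/2^n ≤ 1e-6.
So n ≥ log₂(1.628000/1e-6) = log₂(1628000.0000) ≈ 20.6347.
Hence n = 21.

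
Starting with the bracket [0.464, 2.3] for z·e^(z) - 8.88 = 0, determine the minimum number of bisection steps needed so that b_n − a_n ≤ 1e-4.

15

Initial width b − a = 2.3 − 0.464 = 1.836000.
After n steps the width is (b−a)/2^n; need (b−a)/2^n ≤ 1e-4.
So n ≥ log₂(1.836000/1e-4) = log₂(18360.0000) ≈ 14.1643.
Hence n = 15.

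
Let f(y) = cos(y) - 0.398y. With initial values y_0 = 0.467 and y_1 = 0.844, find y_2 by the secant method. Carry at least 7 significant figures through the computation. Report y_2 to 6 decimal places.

1.171273

f(y_0) = 0.707057, f(y_1) = 0.328567
y_2 = 0.844000 - (0.328567)·(0.844000 - 0.467000)/(0.328567 - (0.707057)) = 1.171273; f(y_2) = -0.077188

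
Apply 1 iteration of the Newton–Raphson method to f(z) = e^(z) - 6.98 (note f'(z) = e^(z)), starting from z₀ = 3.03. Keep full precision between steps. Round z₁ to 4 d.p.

2.3672

z_0 = 3.030000: f = 13.717233, f' = 20.697233 → z_1 = 3.030000 - (13.717233)/(20.697233) = 2.367243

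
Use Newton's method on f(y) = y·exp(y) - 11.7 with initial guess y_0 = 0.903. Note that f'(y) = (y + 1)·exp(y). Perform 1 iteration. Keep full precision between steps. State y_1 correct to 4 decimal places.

2.9207

Newton update: y ← y − f(y)/f'(y).
y_0 = 0.903000: f = -9.472305, f' = 4.694688 → y_1 = 0.903000 - (-9.472305)/(4.694688) = 2.920665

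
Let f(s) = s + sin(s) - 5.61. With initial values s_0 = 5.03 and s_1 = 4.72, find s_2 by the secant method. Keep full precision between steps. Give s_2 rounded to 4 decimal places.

f(s_0) = -1.529984, f(s_1) = -1.889971
s_2 = 4.720000 - (-1.889971)·(4.720000 - 5.030000)/(-1.889971 - (-1.529984)) = 6.347535; f(s_2) = 0.801839

6.3475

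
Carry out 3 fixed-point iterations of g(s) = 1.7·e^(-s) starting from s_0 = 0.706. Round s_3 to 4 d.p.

0.8155

s_1 = g(0.706000) = 0.839145
s_2 = g(0.839145) = 0.734536
s_3 = g(0.734536) = 0.815538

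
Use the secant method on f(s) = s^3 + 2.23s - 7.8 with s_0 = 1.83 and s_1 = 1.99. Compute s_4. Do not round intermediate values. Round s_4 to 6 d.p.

f(s_0) = 2.409387, f(s_1) = 4.518299
s_2 = 1.990000 - (4.518299)·(1.990000 - 1.830000)/(4.518299 - (2.409387)) = 1.647203; f(s_2) = 0.342586
s_3 = 1.647203 - (0.342586)·(1.647203 - 1.990000)/(0.342586 - (4.518299)) = 1.619080; f(s_3) = 0.054832
s_4 = 1.619080 - (0.054832)·(1.619080 - 1.647203)/(0.054832 - (0.342586)) = 1.613720; f(s_4) = 0.000876

1.613720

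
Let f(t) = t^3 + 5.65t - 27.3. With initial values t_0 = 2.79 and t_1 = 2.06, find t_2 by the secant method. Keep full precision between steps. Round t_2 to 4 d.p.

2.3554

Secant update: t_(k+1) = t_k − f(t_k)·(t_k − t_(k-1))/(f(t_k) − f(t_(k-1))).
f(t_0) = 10.181139, f(t_1) = -6.919184
t_2 = 2.060000 - (-6.919184)·(2.060000 - 2.790000)/(-6.919184 - (10.181139)) = 2.355375; f(t_2) = -0.925007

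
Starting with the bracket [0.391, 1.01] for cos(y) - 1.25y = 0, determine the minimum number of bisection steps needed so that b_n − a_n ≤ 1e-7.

Initial width b − a = 1.01 − 0.391 = 0.619000.
After n steps the width is (b−a)/2^n; need (b−a)/2^n ≤ 1e-7.
So n ≥ log₂(0.619000/1e-7) = log₂(6190000.0000) ≈ 22.5615.
Hence n = 23.

23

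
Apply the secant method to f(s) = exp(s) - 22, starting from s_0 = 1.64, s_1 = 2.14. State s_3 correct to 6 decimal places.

2.631231

f(s_0) = -16.844830, f(s_1) = -13.500562
s_2 = 2.140000 - (-13.500562)·(2.140000 - 1.640000)/(-13.500562 - (-16.844830)) = 4.158463; f(s_2) = 41.973115
s_3 = 4.158463 - (41.973115)·(4.158463 - 2.140000)/(41.973115 - (-13.500562)) = 2.631231; f(s_3) = -8.109142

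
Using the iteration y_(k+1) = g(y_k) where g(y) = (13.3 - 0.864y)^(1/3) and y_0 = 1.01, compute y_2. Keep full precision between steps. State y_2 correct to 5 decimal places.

y_1 = g(1.010000) = 2.316290
y_2 = g(2.316290) = 2.243933

2.24393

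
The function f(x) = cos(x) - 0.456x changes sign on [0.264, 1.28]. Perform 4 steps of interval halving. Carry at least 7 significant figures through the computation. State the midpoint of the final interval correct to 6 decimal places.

f(0.264000) = 0.844970, f(1.280000) = -0.296965 (opposite signs)
step 1: m = 0.772000, f(m) = 0.364485 > 0 → root in [0.772000, 1.280000]
step 2: m = 1.026000, f(m) = 0.050388 > 0 → root in [1.026000, 1.280000]
step 3: m = 1.153000, f(m) = -0.120021 < 0 → root in [1.026000, 1.153000]
step 4: m = 1.089500, f(m) = -0.033883 < 0 → root in [1.026000, 1.089500]
Midpoint of [1.026000, 1.089500] = 1.057750

1.057750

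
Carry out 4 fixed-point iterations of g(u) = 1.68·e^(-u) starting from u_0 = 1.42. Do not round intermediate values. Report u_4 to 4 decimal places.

0.9707

u_1 = g(1.420000) = 0.406080
u_2 = g(0.406080) = 1.119312
u_3 = g(1.119312) = 0.548527
u_4 = g(0.548527) = 0.970704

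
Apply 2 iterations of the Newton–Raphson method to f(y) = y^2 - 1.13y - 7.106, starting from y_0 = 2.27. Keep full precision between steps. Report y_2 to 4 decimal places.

3.3053

f'(y) = 2y - 1.13
y_0 = 2.270000: f = -4.518200, f' = 3.410000 → y_1 = 2.270000 - (-4.518200)/(3.410000) = 3.594985
y_1 = 3.594985: f = 1.755586, f' = 6.059971 → y_2 = 3.594985 - (1.755586)/(6.059971) = 3.305283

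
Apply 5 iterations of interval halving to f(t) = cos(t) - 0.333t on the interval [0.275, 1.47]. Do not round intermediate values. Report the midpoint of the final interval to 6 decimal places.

f(0.275000) = 0.870850, f(1.470000) = -0.388884 (opposite signs)
step 1: m = 0.872500, f(m) = 0.352371 > 0 → root in [0.872500, 1.470000]
step 2: m = 1.171250, f(m) = -0.001026 < 0 → root in [0.872500, 1.171250]
step 3: m = 1.021875, f(m) = 0.181483 > 0 → root in [1.021875, 1.171250]
step 4: m = 1.096563, f(m) = 0.091502 > 0 → root in [1.096563, 1.171250]
step 5: m = 1.133906, f(m) = 0.045533 > 0 → root in [1.133906, 1.171250]
Midpoint of [1.133906, 1.171250] = 1.152578

1.152578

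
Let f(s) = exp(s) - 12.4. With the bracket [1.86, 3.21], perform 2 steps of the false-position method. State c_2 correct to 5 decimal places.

f(1.860000) = -5.976263, f(3.210000) = 12.379086
step 1: c = 2.299542, f(c) = -2.430380 < 0 → new bracket [2.299542, 3.210000]
step 2: c = 2.448958, f(c) = -0.823727 < 0 → new bracket [2.448958, 3.210000]

2.44896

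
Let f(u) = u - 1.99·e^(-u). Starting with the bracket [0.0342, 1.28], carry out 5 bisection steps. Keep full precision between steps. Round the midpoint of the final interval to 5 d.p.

0.83229

f(0.034200) = -1.888893, f(1.280000) = 0.726706 (opposite signs)
step 1: m = 0.657100, f(m) = -0.374421 < 0 → root in [0.657100, 1.280000]
step 2: m = 0.968550, f(m) = 0.213080 > 0 → root in [0.657100, 0.968550]
step 3: m = 0.812825, f(m) = -0.069945 < 0 → root in [0.812825, 0.968550]
step 4: m = 0.890688, f(m) = 0.074044 > 0 → root in [0.812825, 0.890688]
step 5: m = 0.851756, f(m) = 0.002693 > 0 → root in [0.812825, 0.851756]
Midpoint of [0.812825, 0.851756] = 0.832291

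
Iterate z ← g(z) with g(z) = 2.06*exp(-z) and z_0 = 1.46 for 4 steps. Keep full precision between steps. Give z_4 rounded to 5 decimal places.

z_1 = g(1.460000) = 0.478407
z_2 = g(0.478407) = 1.276726
z_3 = g(1.276726) = 0.574635
z_4 = g(0.574635) = 1.159595

1.15960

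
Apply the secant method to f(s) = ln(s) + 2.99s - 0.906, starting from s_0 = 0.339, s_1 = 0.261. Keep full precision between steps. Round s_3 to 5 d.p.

0.51723

f(s_0) = -0.974145, f(s_1) = -1.468845
s_2 = 0.261000 - (-1.468845)·(0.261000 - 0.339000)/(-1.468845 - (-0.974145)) = 0.492595; f(s_2) = -0.141210
s_3 = 0.492595 - (-0.141210)·(0.492595 - 0.261000)/(-0.141210 - (-1.468845)) = 0.517228; f(s_3) = -0.018761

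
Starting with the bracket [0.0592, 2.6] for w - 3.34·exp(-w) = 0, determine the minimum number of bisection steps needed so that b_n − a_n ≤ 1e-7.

Initial width b − a = 2.6 − 0.0592 = 2.540800.
After n steps the width is (b−a)/2^n; need (b−a)/2^n ≤ 1e-7.
So n ≥ log₂(2.540800/1e-7) = log₂(25408000.0000) ≈ 24.5988.
Hence n = 25.

25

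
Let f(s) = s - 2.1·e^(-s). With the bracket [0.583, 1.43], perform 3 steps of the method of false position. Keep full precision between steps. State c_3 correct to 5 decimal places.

False-position update: c = (a·f(b) − b·f(a))/(f(b) − f(a)); replace the endpoint whose sign matches f(c).
f(0.583000) = -0.589264, f(1.430000) = 0.927451
step 1: c = 0.912071, f(c) = 0.068519 > 0 → new bracket [0.583000, 0.912071]
step 2: c = 0.877793, f(c) = 0.004824 > 0 → new bracket [0.583000, 0.877793]
step 3: c = 0.875399, f(c) = 0.000338 > 0 → new bracket [0.583000, 0.875399]

0.87540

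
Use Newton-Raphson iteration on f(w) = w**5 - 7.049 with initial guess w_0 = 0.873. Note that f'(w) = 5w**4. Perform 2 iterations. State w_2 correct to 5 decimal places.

Newton update: w ← w − f(w)/f'(w).
w_0 = 0.873000: f = -6.541926, f' = 2.904203 → w_1 = 0.873000 - (-6.541926)/(2.904203) = 3.125572
w_1 = 3.125572: f = 291.247016, f' = 477.186300 → w_2 = 3.125572 - (291.247016)/(477.186300) = 2.515230

2.51523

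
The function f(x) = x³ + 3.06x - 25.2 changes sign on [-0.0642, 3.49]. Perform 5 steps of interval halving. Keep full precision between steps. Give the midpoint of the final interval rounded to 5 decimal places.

f(-0.064200) = -25.396717, f(3.490000) = 27.987949 (opposite signs)
step 1: m = 1.712900, f(m) = -14.932832 < 0 → root in [1.712900, 3.490000]
step 2: m = 2.601450, f(m) = 0.365859 > 0 → root in [1.712900, 2.601450]
step 3: m = 2.157175, f(m) = -8.560838 < 0 → root in [2.157175, 2.601450]
step 4: m = 2.379313, f(m) = -4.449711 < 0 → root in [2.379313, 2.601450]
step 5: m = 2.490381, f(m) = -2.134092 < 0 → root in [2.490381, 2.601450]
Midpoint of [2.490381, 2.601450] = 2.545916

2.54592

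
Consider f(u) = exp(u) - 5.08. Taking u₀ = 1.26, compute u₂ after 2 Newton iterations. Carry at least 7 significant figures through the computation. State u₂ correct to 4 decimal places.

1.6281

f'(u) = exp(u)
u_0 = 1.260000: f = -1.554579, f' = 3.525421 → u_1 = 1.260000 - (-1.554579)/(3.525421) = 1.700962
u_1 = 1.700962: f = 0.399218, f' = 5.479218 → u_2 = 1.700962 - (0.399218)/(5.479218) = 1.628102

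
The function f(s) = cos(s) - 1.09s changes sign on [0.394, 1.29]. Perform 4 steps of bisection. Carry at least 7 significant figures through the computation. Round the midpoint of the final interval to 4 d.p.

f(0.394000) = 0.493921, f(1.290000) = -1.128979 (opposite signs)
step 1: m = 0.842000, f(m) = -0.251808 < 0 → root in [0.394000, 0.842000]
step 2: m = 0.618000, f(m) = 0.141419 > 0 → root in [0.618000, 0.842000]
step 3: m = 0.730000, f(m) = -0.050526 < 0 → root in [0.618000, 0.730000]
step 4: m = 0.674000, f(m) = 0.046671 > 0 → root in [0.674000, 0.730000]
Midpoint of [0.674000, 0.730000] = 0.702000

0.7020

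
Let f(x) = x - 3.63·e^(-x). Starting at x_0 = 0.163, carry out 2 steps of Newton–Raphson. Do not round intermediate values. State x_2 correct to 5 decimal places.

1.12943

Newton update: x ← x − f(x)/f'(x).
f'(x) = 1 + 3.63·e^(-x)
x_0 = 0.163000: f = -2.921016, f' = 4.084016 → x_1 = 0.163000 - (-2.921016)/(4.084016) = 0.878231
x_1 = 0.878231: f = -0.630096, f' = 2.508327 → x_2 = 0.878231 - (-0.630096)/(2.508327) = 1.129433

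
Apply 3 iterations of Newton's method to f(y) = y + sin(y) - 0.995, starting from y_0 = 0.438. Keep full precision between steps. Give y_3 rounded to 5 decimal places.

Newton update: y ← y − f(y)/f'(y).
f'(y) = 1 + cos(y)
y_0 = 0.438000: f = -0.132871, f' = 1.905602 → y_1 = 0.438000 - (-0.132871)/(1.905602) = 0.507726
y_1 = 0.507726: f = -0.001082, f' = 1.873852 → y_2 = 0.507726 - (-0.001082)/(1.873852) = 0.508304
y_2 = 0.508304: f = -0.000000, f' = 1.873571 → y_3 = 0.508304 - (-0.000000)/(1.873571) = 0.508304

0.50830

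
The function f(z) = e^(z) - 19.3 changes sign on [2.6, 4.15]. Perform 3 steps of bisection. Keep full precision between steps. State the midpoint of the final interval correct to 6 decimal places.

2.890625

f(2.600000) = -5.836262, f(4.150000) = 44.134000 (opposite signs)
step 1: m = 3.375000, f(m) = 9.924284 > 0 → root in [2.600000, 3.375000]
step 2: m = 2.987500, f(m) = 0.536030 > 0 → root in [2.600000, 2.987500]
step 3: m = 2.793750, f(m) = -2.957812 < 0 → root in [2.793750, 2.987500]
Midpoint of [2.793750, 2.987500] = 2.890625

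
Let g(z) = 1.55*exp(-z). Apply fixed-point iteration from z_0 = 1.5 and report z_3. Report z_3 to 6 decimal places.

z_1 = g(1.500000) = 0.345852
z_2 = g(0.345852) = 1.096807
z_3 = g(1.096807) = 0.517600

0.517600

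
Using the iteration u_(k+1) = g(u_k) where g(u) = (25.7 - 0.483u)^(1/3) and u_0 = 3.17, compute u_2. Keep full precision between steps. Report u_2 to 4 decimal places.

u_1 = g(3.170000) = 2.891249
u_2 = g(2.891249) = 2.896608

2.8966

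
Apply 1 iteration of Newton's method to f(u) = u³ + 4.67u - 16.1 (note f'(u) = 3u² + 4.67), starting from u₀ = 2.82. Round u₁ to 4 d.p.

Newton update: u ← u − f(u)/f'(u).
u_0 = 2.820000: f = 19.495168, f' = 28.527200 → u_1 = 2.820000 - (19.495168)/(28.527200) = 2.136611

2.1366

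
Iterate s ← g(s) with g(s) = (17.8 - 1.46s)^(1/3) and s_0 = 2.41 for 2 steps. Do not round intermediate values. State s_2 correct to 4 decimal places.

2.4248

s_1 = g(2.410000) = 2.426183
s_2 = g(2.426183) = 2.424845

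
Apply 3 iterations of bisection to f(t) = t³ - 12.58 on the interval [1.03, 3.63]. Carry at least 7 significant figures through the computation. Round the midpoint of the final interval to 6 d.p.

2.167500

f(1.030000) = -11.487273, f(3.630000) = 35.252147 (opposite signs)
step 1: m = 2.330000, f(m) = 0.069337 > 0 → root in [1.030000, 2.330000]
step 2: m = 1.680000, f(m) = -7.838368 < 0 → root in [1.680000, 2.330000]
step 3: m = 2.005000, f(m) = -4.519850 < 0 → root in [2.005000, 2.330000]
Midpoint of [2.005000, 2.330000] = 2.167500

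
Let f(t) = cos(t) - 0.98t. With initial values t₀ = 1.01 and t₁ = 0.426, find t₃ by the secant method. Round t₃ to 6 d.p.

0.749636

f(t_0) = -0.457939, f(t_1) = 0.493146
t_2 = 0.426000 - (0.493146)·(0.426000 - 1.010000)/(0.493146 - (-0.457939)) = 0.728809; f(t_2) = 0.031735
t_3 = 0.728809 - (0.031735)·(0.728809 - 0.426000)/(0.031735 - (0.493146)) = 0.749636; f(t_3) = -0.002706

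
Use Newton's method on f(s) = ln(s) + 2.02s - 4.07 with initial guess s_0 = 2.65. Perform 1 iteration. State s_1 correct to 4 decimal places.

f'(s) = 1/s + 2.02
s_0 = 2.650000: f = 2.257560, f' = 2.397358 → s_1 = 2.650000 - (2.257560)/(2.397358) = 1.708314

1.7083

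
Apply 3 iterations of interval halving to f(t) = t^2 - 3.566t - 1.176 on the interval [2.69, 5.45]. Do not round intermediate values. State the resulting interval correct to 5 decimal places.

[3.72500, 4.07000]

f(2.690000) = -3.532440, f(5.450000) = 9.091800 (opposite signs)
step 1: m = 4.070000, f(m) = 0.875280 > 0 → root in [2.690000, 4.070000]
step 2: m = 3.380000, f(m) = -1.804680 < 0 → root in [3.380000, 4.070000]
step 3: m = 3.725000, f(m) = -0.583725 < 0 → root in [3.725000, 4.070000]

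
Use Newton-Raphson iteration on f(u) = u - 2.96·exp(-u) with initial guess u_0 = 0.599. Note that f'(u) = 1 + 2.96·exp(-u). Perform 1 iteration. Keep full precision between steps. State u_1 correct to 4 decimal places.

Newton update: u ← u − f(u)/f'(u).
u_0 = 0.599000: f = -1.027108, f' = 2.626108 → u_1 = 0.599000 - (-1.027108)/(2.626108) = 0.990114

0.9901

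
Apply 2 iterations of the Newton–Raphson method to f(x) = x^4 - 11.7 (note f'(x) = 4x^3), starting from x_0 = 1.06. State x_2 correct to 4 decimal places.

2.5233

Newton update: x ← x − f(x)/f'(x).
x_0 = 1.060000: f = -10.437523, f' = 4.764064 → x_1 = 1.060000 - (-10.437523)/(4.764064) = 3.250886
x_1 = 3.250886: f = 99.988170, f' = 137.424882 → x_2 = 3.250886 - (99.988170)/(137.424882) = 2.523302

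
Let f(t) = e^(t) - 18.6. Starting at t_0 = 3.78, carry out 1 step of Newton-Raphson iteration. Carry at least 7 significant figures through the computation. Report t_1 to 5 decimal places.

3.20450

Newton update: t ← t − f(t)/f'(t).
f'(t) = e^(t)
t_0 = 3.780000: f = 25.216042, f' = 43.816042 → t_1 = 3.780000 - (25.216042)/(43.816042) = 3.204502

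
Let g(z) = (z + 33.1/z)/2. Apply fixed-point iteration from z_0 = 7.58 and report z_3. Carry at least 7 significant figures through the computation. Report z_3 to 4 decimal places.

5.7533

z_1 = g(7.580000) = 5.973377
z_2 = g(5.973377) = 5.757316
z_3 = g(5.757316) = 5.753261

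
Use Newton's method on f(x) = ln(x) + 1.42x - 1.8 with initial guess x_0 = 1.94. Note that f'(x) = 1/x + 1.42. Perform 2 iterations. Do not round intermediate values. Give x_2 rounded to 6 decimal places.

1.161354

Newton update: x ← x − f(x)/f'(x).
x_0 = 1.940000: f = 1.617488, f' = 1.935464 → x_1 = 1.940000 - (1.617488)/(1.935464) = 1.104289
x_1 = 1.104289: f = -0.132707, f' = 2.325560 → x_2 = 1.104289 - (-0.132707)/(2.325560) = 1.161354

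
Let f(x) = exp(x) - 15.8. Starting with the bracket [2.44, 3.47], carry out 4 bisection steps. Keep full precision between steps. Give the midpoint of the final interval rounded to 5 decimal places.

2.72969

f(2.440000) = -4.326959, f(3.470000) = 16.336742 (opposite signs)
step 1: m = 2.955000, f(m) = 3.401723 > 0 → root in [2.440000, 2.955000]
step 2: m = 2.697500, f(m) = -0.957421 < 0 → root in [2.697500, 2.955000]
step 3: m = 2.826250, f(m) = 1.082034 > 0 → root in [2.697500, 2.826250]
step 4: m = 2.761875, f(m) = 0.029495 > 0 → root in [2.697500, 2.761875]
Midpoint of [2.697500, 2.761875] = 2.729687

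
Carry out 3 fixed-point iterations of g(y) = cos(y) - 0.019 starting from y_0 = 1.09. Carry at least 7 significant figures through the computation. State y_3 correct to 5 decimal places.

0.61486

y_1 = g(1.090000) = 0.443485
y_2 = g(0.443485) = 0.884262
y_3 = g(0.884262) = 0.614861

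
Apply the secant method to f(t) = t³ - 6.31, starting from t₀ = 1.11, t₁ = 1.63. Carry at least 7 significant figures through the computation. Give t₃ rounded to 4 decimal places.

f(t_0) = -4.942369, f(t_1) = -1.979253
t_2 = 1.630000 - (-1.979253)·(1.630000 - 1.110000)/(-1.979253 - (-4.942369)) = 1.977341; f(t_2) = 1.421160
t_3 = 1.977341 - (1.421160)·(1.977341 - 1.630000)/(1.421160 - (-1.979253)) = 1.832174; f(t_3) = -0.159644

1.8322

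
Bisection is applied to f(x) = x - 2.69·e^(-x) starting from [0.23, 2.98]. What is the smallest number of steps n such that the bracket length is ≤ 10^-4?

15

Initial width b − a = 2.98 − 0.23 = 2.750000.
After n steps the width is (b−a)/2^n; need (b−a)/2^n ≤ 10^-4.
So n ≥ log₂(2.750000/10^-4) = log₂(27500.0000) ≈ 14.7471.
Hence n = 15.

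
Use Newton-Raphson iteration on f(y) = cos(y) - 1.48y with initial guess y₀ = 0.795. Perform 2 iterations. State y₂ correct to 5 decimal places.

f'(y) = -sin(y) - 1.48
y_0 = 0.795000: f = -0.476315, f' = -2.193864 → y_1 = 0.795000 - (-0.476315)/(-2.193864) = 0.577887
y_1 = 0.577887: f = -0.017655, f' = -2.026256 → y_2 = 0.577887 - (-0.017655)/(-2.026256) = 0.569174

0.56917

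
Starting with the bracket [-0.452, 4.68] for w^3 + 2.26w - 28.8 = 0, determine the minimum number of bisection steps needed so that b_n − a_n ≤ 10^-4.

Initial width b − a = 4.68 − -0.452 = 5.132000.
After n steps the width is (b−a)/2^n; need (b−a)/2^n ≤ 10^-4.
So n ≥ log₂(5.132000/10^-4) = log₂(51320.0000) ≈ 15.6472.
Hence n = 16.

16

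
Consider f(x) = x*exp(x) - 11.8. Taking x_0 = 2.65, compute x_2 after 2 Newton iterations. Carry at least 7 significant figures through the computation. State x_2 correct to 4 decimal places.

1.9046

f'(x) = (x+1)*exp(x)
x_0 = 2.650000: f = 25.708202, f' = 51.662241 → x_1 = 2.650000 - (25.708202)/(51.662241) = 2.152379
x_1 = 2.152379: f = 6.721887, f' = 27.127196 → x_2 = 2.152379 - (6.721887)/(27.127196) = 1.904588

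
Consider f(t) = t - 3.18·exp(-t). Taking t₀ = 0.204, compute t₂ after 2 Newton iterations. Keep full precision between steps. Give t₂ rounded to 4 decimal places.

1.0681

Newton update: t ← t − f(t)/f'(t).
f'(t) = 1 + 3.18·exp(-t)
t_0 = 0.204000: f = -2.389170, f' = 3.593170 → t_1 = 0.204000 - (-2.389170)/(3.593170) = 0.868920
t_1 = 0.868920: f = -0.464786, f' = 2.333706 → t_2 = 0.868920 - (-0.464786)/(2.333706) = 1.068082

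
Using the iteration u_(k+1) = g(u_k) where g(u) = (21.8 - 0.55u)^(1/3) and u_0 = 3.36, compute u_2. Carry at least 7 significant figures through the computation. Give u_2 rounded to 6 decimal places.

2.728293

u_1 = g(3.360000) = 2.712244
u_2 = g(2.712244) = 2.728293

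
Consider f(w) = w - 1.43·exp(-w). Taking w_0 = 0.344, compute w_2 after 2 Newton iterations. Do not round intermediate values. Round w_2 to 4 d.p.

0.7057

Newton update: w ← w − f(w)/f'(w).
f'(w) = 1 + 1.43·exp(-w)
w_0 = 0.344000: f = -0.669768, f' = 2.013768 → w_1 = 0.344000 - (-0.669768)/(2.013768) = 0.676595
w_1 = 0.676595: f = -0.050339, f' = 1.726934 → w_2 = 0.676595 - (-0.050339)/(1.726934) = 0.705744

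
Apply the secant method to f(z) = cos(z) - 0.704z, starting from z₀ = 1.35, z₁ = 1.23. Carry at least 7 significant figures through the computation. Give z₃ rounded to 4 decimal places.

f(z_0) = -0.731393, f(z_1) = -0.531682
z_2 = 1.230000 - (-0.531682)·(1.230000 - 1.350000)/(-0.531682 - (-0.731393)) = 0.910529; f(z_2) = -0.027684
z_3 = 0.910529 - (-0.027684)·(0.910529 - 1.230000)/(-0.027684 - (-0.531682)) = 0.892981; f(z_3) = -0.001565

0.8930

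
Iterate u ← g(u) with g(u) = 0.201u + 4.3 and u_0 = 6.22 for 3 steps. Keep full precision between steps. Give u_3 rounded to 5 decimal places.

u_1 = g(6.220000) = 5.550220
u_2 = g(5.550220) = 5.415594
u_3 = g(5.415594) = 5.388534

5.38853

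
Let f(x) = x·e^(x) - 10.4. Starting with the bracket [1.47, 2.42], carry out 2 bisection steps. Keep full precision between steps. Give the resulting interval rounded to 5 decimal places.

f(1.470000) = -4.006624, f(2.420000) = 16.814980 (opposite signs)
step 1: m = 1.945000, f(m) = 3.202614 > 0 → root in [1.470000, 1.945000]
step 2: m = 1.707500, f(m) = -0.982871 < 0 → root in [1.707500, 1.945000]

[1.70750, 1.94500]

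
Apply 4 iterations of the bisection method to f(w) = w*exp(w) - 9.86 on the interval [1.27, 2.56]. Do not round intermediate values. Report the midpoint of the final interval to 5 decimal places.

1.71344

f(1.270000) = -5.337717, f(2.560000) = 23.255692 (opposite signs)
step 1: m = 1.915000, f(m) = 3.136988 > 0 → root in [1.270000, 1.915000]
step 2: m = 1.592500, f(m) = -2.031232 < 0 → root in [1.592500, 1.915000]
step 3: m = 1.753750, f(m) = 0.270051 > 0 → root in [1.592500, 1.753750]
step 4: m = 1.673125, f(m) = -0.944261 < 0 → root in [1.673125, 1.753750]
Midpoint of [1.673125, 1.753750] = 1.713438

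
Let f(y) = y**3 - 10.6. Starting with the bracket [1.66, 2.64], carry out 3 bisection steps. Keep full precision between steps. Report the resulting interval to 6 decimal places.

f(1.660000) = -6.025704, f(2.640000) = 7.799744 (opposite signs)
step 1: m = 2.150000, f(m) = -0.661625 < 0 → root in [2.150000, 2.640000]
step 2: m = 2.395000, f(m) = 3.137780 > 0 → root in [2.150000, 2.395000]
step 3: m = 2.272500, f(m) = 1.135772 > 0 → root in [2.150000, 2.272500]

[2.150000, 2.272500]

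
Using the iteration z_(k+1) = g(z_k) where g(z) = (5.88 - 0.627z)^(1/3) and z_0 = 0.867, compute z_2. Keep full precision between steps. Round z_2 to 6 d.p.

1.685027

z_1 = g(0.867000) = 1.747495
z_2 = g(1.747495) = 1.685027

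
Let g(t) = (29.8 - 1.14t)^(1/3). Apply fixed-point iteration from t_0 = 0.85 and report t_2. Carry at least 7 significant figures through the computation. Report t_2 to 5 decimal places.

t_1 = g(0.850000) = 3.066337
t_2 = g(3.066337) = 2.974012

2.97401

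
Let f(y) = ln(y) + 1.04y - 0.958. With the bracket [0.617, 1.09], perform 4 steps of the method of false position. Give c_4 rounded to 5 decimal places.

0.96022

f(0.617000) = -0.799206, f(1.090000) = 0.261778
step 1: c = 0.973296, f(c) = 0.027161 > 0 → new bracket [0.617000, 0.973296]
step 2: c = 0.961585, f(c) = 0.002877 > 0 → new bracket [0.617000, 0.961585]
step 3: c = 0.960349, f(c) = 0.000305 > 0 → new bracket [0.617000, 0.960349]
step 4: c = 0.960218, f(c) = 0.000032 > 0 → new bracket [0.617000, 0.960218]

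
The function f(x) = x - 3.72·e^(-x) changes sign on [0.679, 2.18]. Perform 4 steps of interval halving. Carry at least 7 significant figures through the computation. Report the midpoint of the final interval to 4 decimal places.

f(0.679000) = -1.207501, f(2.180000) = 1.759486 (opposite signs)
step 1: m = 1.429500, f(m) = 0.538826 > 0 → root in [0.679000, 1.429500]
step 2: m = 1.054250, f(m) = -0.241998 < 0 → root in [1.054250, 1.429500]
step 3: m = 1.241875, f(m) = 0.167382 > 0 → root in [1.054250, 1.241875]
step 4: m = 1.148062, f(m) = -0.032111 < 0 → root in [1.148062, 1.241875]
Midpoint of [1.148062, 1.241875] = 1.194969

1.1950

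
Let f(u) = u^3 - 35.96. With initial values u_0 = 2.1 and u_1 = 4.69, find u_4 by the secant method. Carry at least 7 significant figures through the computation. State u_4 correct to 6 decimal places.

f(u_0) = -26.699000, f(u_1) = 67.201709
u_2 = 4.690000 - (67.201709)·(4.690000 - 2.100000)/(67.201709 - (-26.699000)) = 2.836421; f(u_2) = -13.140199
u_3 = 2.836421 - (-13.140199)·(2.836421 - 4.690000)/(-13.140199 - (67.201709)) = 3.139580; f(u_3) = -5.013280
u_4 = 3.139580 - (-5.013280)·(3.139580 - 2.836421)/(-5.013280 - (-13.140199)) = 3.326591; f(u_4) = 0.852743

3.326591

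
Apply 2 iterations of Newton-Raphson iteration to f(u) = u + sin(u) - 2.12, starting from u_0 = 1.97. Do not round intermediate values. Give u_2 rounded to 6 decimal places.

Newton update: u ← u − f(u)/f'(u).
f'(u) = 1 + cos(u)
u_0 = 1.970000: f = 0.771371, f' = 0.611315 → u_1 = 1.970000 - (0.771371)/(0.611315) = 0.708178
u_1 = 0.708178: f = -0.761370, f' = 1.759548 → u_2 = 0.708178 - (-0.761370)/(1.759548) = 1.140886

1.140886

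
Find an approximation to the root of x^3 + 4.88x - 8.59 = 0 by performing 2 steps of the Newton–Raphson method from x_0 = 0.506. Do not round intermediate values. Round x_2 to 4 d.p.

1.3298

f'(x) = 3x^2 + 4.88
x_0 = 0.506000: f = -5.991166, f' = 5.648108 → x_1 = 0.506000 - (-5.991166)/(5.648108) = 1.566739
x_1 = 1.566739: f = 2.901510, f' = 12.244009 → x_2 = 1.566739 - (2.901510)/(12.244009) = 1.329765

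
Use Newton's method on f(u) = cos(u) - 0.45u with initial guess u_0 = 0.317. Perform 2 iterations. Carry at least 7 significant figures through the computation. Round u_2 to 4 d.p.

1.0786

Newton update: u ← u − f(u)/f'(u).
f'(u) = -sin(u) - 0.45
u_0 = 0.317000: f = 0.807525, f' = -0.761717 → u_1 = 0.317000 - (0.807525)/(-0.761717) = 1.377137
u_1 = 1.377137: f = -0.427261, f' = -1.431307 → u_2 = 1.377137 - (-0.427261)/(-1.431307) = 1.078626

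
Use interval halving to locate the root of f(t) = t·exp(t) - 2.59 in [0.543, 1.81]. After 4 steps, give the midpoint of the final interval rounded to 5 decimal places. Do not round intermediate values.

0.97853

f(0.543000) = -1.655409, f(1.810000) = 8.469910 (opposite signs)
step 1: m = 1.176500, f(m) = 1.225394 > 0 → root in [0.543000, 1.176500]
step 2: m = 0.859750, f(m) = -0.558780 < 0 → root in [0.859750, 1.176500]
step 3: m = 1.018125, f(m) = 0.228170 > 0 → root in [0.859750, 1.018125]
step 4: m = 0.938937, f(m) = -0.188890 < 0 → root in [0.938937, 1.018125]
Midpoint of [0.938937, 1.018125] = 0.978531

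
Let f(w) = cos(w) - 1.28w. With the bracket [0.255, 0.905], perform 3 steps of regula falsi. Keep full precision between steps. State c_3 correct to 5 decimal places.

f(0.255000) = 0.641263, f(0.905000) = -0.540714
step 1: c = 0.607647, f(c) = 0.043205 > 0 → new bracket [0.607647, 0.905000]
step 2: c = 0.629649, f(c) = 0.002284 > 0 → new bracket [0.629649, 0.905000]
step 3: c = 0.630807, f(c) = 0.000119 > 0 → new bracket [0.630807, 0.905000]

0.63081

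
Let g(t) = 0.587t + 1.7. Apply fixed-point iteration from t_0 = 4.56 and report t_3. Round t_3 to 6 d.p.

4.205982

t_1 = g(4.560000) = 4.376720
t_2 = g(4.376720) = 4.269135
t_3 = g(4.269135) = 4.205982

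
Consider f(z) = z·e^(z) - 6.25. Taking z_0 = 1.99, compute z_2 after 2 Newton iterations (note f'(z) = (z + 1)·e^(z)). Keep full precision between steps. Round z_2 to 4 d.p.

Newton update: z ← z − f(z)/f'(z).
z_0 = 1.990000: f = 8.307912, f' = 21.873446 → z_1 = 1.990000 - (8.307912)/(21.873446) = 1.610183
z_1 = 1.610183: f = 1.806913, f' = 13.060638 → z_2 = 1.610183 - (1.806913)/(13.060638) = 1.471835

1.4718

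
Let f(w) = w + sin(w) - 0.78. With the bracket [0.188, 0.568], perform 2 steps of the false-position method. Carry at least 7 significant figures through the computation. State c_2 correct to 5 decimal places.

0.39516

f(0.188000) = -0.405105, f(0.568000) = 0.325947
step 1: c = 0.398573, f(c) = 0.006677 > 0 → new bracket [0.188000, 0.398573]
step 2: c = 0.395159, f(c) = 0.000114 > 0 → new bracket [0.188000, 0.395159]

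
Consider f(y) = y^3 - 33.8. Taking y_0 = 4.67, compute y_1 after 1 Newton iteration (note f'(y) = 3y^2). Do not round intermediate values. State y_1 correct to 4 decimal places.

y_0 = 4.670000: f = 68.047563, f' = 65.426700 → y_1 = 4.670000 - (68.047563)/(65.426700) = 3.629942

3.6299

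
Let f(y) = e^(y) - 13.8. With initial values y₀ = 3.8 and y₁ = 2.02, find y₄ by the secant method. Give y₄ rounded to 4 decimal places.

2.6078

f(y_0) = 30.901184, f(y_1) = -6.261675
y_2 = 2.020000 - (-6.261675)·(2.020000 - 3.800000)/(-6.261675 - (30.901184)) = 2.319917; f(y_2) = -3.625168
y_3 = 2.319917 - (-3.625168)·(2.319917 - 2.020000)/(-3.625168 - (-6.261675)) = 2.732300; f(y_3) = 1.568194
y_4 = 2.732300 - (1.568194)·(2.732300 - 2.319917)/(1.568194 - (-3.625168)) = 2.607776; f(y_4) = -0.231154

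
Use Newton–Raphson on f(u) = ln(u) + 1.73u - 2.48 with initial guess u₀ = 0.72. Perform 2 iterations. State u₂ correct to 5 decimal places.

1.28691

f'(u) = 1/u + 1.73
u_0 = 0.720000: f = -1.562904, f' = 3.118889 → u_1 = 0.720000 - (-1.562904)/(3.118889) = 1.221109
u_1 = 1.221109: f = -0.167721, f' = 2.548928 → u_2 = 1.221109 - (-0.167721)/(2.548928) = 1.286910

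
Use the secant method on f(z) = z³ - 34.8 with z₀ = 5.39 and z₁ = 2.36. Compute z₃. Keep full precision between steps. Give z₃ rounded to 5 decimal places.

3.43437

f(z_0) = 121.790819, f(z_1) = -21.655744
z_2 = 2.360000 - (-21.655744)·(2.360000 - 5.390000)/(-21.655744 - (121.790819)) = 2.817431; f(z_2) = -12.435465
z_3 = 2.817431 - (-12.435465)·(2.817431 - 2.360000)/(-12.435465 - (-21.655744)) = 3.434372; f(z_3) = 5.708110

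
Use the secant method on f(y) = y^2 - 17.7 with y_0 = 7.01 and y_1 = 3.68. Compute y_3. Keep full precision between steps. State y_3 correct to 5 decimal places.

Secant update: y_(k+1) = y_k − f(y_k)·(y_k − y_(k-1))/(f(y_k) − f(y_(k-1))).
f(y_0) = 31.440100, f(y_1) = -4.157600
y_2 = 3.680000 - (-4.157600)·(3.680000 - 7.010000)/(-4.157600 - (31.440100)) = 4.068924; f(y_2) = -1.143856
y_3 = 4.068924 - (-1.143856)·(4.068924 - 3.680000)/(-1.143856 - (-4.157600)) = 4.216539; f(y_3) = 0.079201

4.21654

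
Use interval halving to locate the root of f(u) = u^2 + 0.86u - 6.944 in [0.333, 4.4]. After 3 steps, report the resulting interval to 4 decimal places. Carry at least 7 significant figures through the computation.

[1.8581, 2.3665]

f(0.333000) = -6.546731, f(4.400000) = 16.200000 (opposite signs)
step 1: m = 2.366500, f(m) = 0.691512 > 0 → root in [0.333000, 2.366500]
step 2: m = 1.349750, f(m) = -3.961390 < 0 → root in [1.349750, 2.366500]
step 3: m = 1.858125, f(m) = -1.893384 < 0 → root in [1.858125, 2.366500]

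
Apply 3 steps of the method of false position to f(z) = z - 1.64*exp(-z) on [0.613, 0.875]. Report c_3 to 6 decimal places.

f(0.613000) = -0.275426, f(0.875000) = 0.191346
step 1: c = 0.767597, f(c) = 0.006429 > 0 → new bracket [0.613000, 0.767597]
step 2: c = 0.764071, f(c) = 0.000214 > 0 → new bracket [0.613000, 0.764071]
step 3: c = 0.763954, f(c) = 0.000007 > 0 → new bracket [0.613000, 0.763954]

0.763954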